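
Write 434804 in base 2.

Using repeated division by 2:
434804 ÷ 2 = 217402 remainder 0
217402 ÷ 2 = 108701 remainder 0
108701 ÷ 2 = 54350 remainder 1
54350 ÷ 2 = 27175 remainder 0
27175 ÷ 2 = 13587 remainder 1
13587 ÷ 2 = 6793 remainder 1
6793 ÷ 2 = 3396 remainder 1
3396 ÷ 2 = 1698 remainder 0
1698 ÷ 2 = 849 remainder 0
849 ÷ 2 = 424 remainder 1
424 ÷ 2 = 212 remainder 0
212 ÷ 2 = 106 remainder 0
106 ÷ 2 = 53 remainder 0
53 ÷ 2 = 26 remainder 1
26 ÷ 2 = 13 remainder 0
13 ÷ 2 = 6 remainder 1
6 ÷ 2 = 3 remainder 0
3 ÷ 2 = 1 remainder 1
1 ÷ 2 = 0 remainder 1
Reading remainders bottom to top: 1101010001001110100



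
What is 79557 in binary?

Using repeated division by 2:
79557 ÷ 2 = 39778 remainder 1
39778 ÷ 2 = 19889 remainder 0
19889 ÷ 2 = 9944 remainder 1
9944 ÷ 2 = 4972 remainder 0
4972 ÷ 2 = 2486 remainder 0
2486 ÷ 2 = 1243 remainder 0
1243 ÷ 2 = 621 remainder 1
621 ÷ 2 = 310 remainder 1
310 ÷ 2 = 155 remainder 0
155 ÷ 2 = 77 remainder 1
77 ÷ 2 = 38 remainder 1
38 ÷ 2 = 19 remainder 0
19 ÷ 2 = 9 remainder 1
9 ÷ 2 = 4 remainder 1
4 ÷ 2 = 2 remainder 0
2 ÷ 2 = 1 remainder 0
1 ÷ 2 = 0 remainder 1
Reading remainders bottom to top: 10011011011000101



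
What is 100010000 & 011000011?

AND: 1 only when both bits are 1
  100010000
& 011000011
-----------
  000000000
Decimal: 272 & 195 = 0



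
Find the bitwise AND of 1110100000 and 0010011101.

AND: 1 only when both bits are 1
  1110100000
& 0010011101
------------
  0010000000
Decimal: 928 & 157 = 128



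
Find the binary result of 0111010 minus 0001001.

Method 1 - Direct subtraction (column by column from the right: bit − bit − borrow-in; if negative, add 2 and borrow 1 from the next column):
borrow: 0000010
        0111010
-       0001001
---------------
        0110001

Method 2 - Add two's complement:
Two's complement of 0001001: invert → 1110110, add 1 → 1110111
  0111010
+ 1110111
---------
 10110001  (end carry out of the top bit = 1)
Discarding the end carry: 0110001
Decimal check:
  0111010 = 32 + 16 + 8 + 2 = 58
  0001001 = 8 + 1 = 9
  58 - 9 = 49, and 0110001 = 32 + 16 + 1 = 49 ✓



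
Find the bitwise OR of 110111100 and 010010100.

OR: 1 when either bit is 1
  110111100
| 010010100
-----------
  110111100
Decimal: 444 | 148 = 444



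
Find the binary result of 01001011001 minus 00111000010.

Method 1 - Direct subtraction (column by column from the right: bit − bit − borrow-in; if negative, add 2 and borrow 1 from the next column):
borrow: 01100001100
        01001011001
-       00111000010
-------------------
        00010010111

Method 2 - Add two's complement:
Two's complement of 00111000010: invert → 11000111101, add 1 → 11000111110
  01001011001
+ 11000111110
-------------
 100010010111  (end carry out of the top bit = 1)
Discarding the end carry: 00010010111
Decimal check:
  01001011001 = 512 + 64 + 16 + 8 + 1 = 601
  00111000010 = 256 + 128 + 64 + 2 = 450
  601 - 450 = 151, and 00010010111 = 128 + 16 + 4 + 2 + 1 = 151 ✓



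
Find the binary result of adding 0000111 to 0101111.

Add column by column from the right: bit + bit + carry-in; write the sum mod 2, carry 1 when the sum is 2 or 3.
carry:  0011110
        0000111
+       0101111
---------------
       00110110
(the carry out of the leftmost column, 0, becomes the leading bit)
Decimal check:
  0000111 = 4 + 2 + 1 = 7
  0101111 = 32 + 8 + 4 + 2 + 1 = 47
  7 + 47 = 54, and 00110110 = 32 + 16 + 4 + 2 = 54 ✓



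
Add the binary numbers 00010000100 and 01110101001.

Add column by column from the right: bit + bit + carry-in; write the sum mod 2, carry 1 when the sum is 2 or 3.
carry:  11100000000
        00010000100
+       01110101001
-------------------
       010000101101
(the carry out of the leftmost column, 0, becomes the leading bit)
Decimal check:
  00010000100 = 128 + 4 = 132
  01110101001 = 512 + 256 + 128 + 32 + 8 + 1 = 937
  132 + 937 = 1069, and 010000101101 = 1024 + 32 + 8 + 4 + 1 = 1069 ✓



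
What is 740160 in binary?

Using repeated division by 2:
740160 ÷ 2 = 370080 remainder 0
370080 ÷ 2 = 185040 remainder 0
185040 ÷ 2 = 92520 remainder 0
92520 ÷ 2 = 46260 remainder 0
46260 ÷ 2 = 23130 remainder 0
23130 ÷ 2 = 11565 remainder 0
11565 ÷ 2 = 5782 remainder 1
5782 ÷ 2 = 2891 remainder 0
2891 ÷ 2 = 1445 remainder 1
1445 ÷ 2 = 722 remainder 1
722 ÷ 2 = 361 remainder 0
361 ÷ 2 = 180 remainder 1
180 ÷ 2 = 90 remainder 0
90 ÷ 2 = 45 remainder 0
45 ÷ 2 = 22 remainder 1
22 ÷ 2 = 11 remainder 0
11 ÷ 2 = 5 remainder 1
5 ÷ 2 = 2 remainder 1
2 ÷ 2 = 1 remainder 0
1 ÷ 2 = 0 remainder 1
Reading remainders bottom to top: 10110100101101000000



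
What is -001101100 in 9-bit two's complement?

Original: 001101100
Step 1 - Invert all bits: 110010011
Step 2 - Add 1: 110010100
Verification: 001101100 + 110010100 = 1000000000; discarding the end carry (carry out of the top bit) leaves the 9-bit value 000000000, as required for x + (-x)



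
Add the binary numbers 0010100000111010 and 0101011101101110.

Add column by column from the right: bit + bit + carry-in; write the sum mod 2, carry 1 when the sum is 2 or 3.
carry:  0000000011111100
        0010100000111010
+       0101011101101110
------------------------
       00111111110101000
(the carry out of the leftmost column, 0, becomes the leading bit)
Decimal check:
  0010100000111010 = 8192 + 2048 + 32 + 16 + 8 + 2 = 10298
  0101011101101110 = 16384 + 4096 + 1024 + 512 + 256 + 64 + 32 + 8 + 4 + 2 = 22382
  10298 + 22382 = 32680, and 00111111110101000 = 16384 + 8192 + 4096 + 2048 + 1024 + 512 + 256 + 128 + 32 + 8 = 32680 ✓



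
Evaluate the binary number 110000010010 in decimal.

Sum of powers of 2 for each 1-bit:
2^1 + 2^4 + 2^10 + 2^11
= 2 + 16 + 1024 + 2048
= 3090



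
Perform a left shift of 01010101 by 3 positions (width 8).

Original: 01010101 (decimal 85)
Shift left by 3 positions
Append 3 zeros on the right and drop the 3 high bits that overflow the 8-bit width
Result: 10101000 (decimal 168)
Equivalent: 85 << 3 = 85 × 2^3 = 680, truncated to 8 bits = 168



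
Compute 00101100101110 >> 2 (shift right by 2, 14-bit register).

Original: 00101100101110 (decimal 2862)
Shift right by 2 positions
Drop the 2 low bits; fill with zeros on the left
Result: 00001011001011 (decimal 715)
Equivalent: 2862 >> 2 = 2862 ÷ 2^2 = 715



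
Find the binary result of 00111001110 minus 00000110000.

Method 1 - Direct subtraction (column by column from the right: bit − bit − borrow-in; if negative, add 2 and borrow 1 from the next column):
borrow: 00001100000
        00111001110
-       00000110000
-------------------
        00110011110

Method 2 - Add two's complement:
Two's complement of 00000110000: invert → 11111001111, add 1 → 11111010000
  00111001110
+ 11111010000
-------------
 100110011110  (end carry out of the top bit = 1)
Discarding the end carry: 00110011110
Decimal check:
  00111001110 = 256 + 128 + 64 + 8 + 4 + 2 = 462
  00000110000 = 32 + 16 = 48
  462 - 48 = 414, and 00110011110 = 256 + 128 + 16 + 8 + 4 + 2 = 414 ✓



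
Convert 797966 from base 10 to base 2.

Using repeated division by 2:
797966 ÷ 2 = 398983 remainder 0
398983 ÷ 2 = 199491 remainder 1
199491 ÷ 2 = 99745 remainder 1
99745 ÷ 2 = 49872 remainder 1
49872 ÷ 2 = 24936 remainder 0
24936 ÷ 2 = 12468 remainder 0
12468 ÷ 2 = 6234 remainder 0
6234 ÷ 2 = 3117 remainder 0
3117 ÷ 2 = 1558 remainder 1
1558 ÷ 2 = 779 remainder 0
779 ÷ 2 = 389 remainder 1
389 ÷ 2 = 194 remainder 1
194 ÷ 2 = 97 remainder 0
97 ÷ 2 = 48 remainder 1
48 ÷ 2 = 24 remainder 0
24 ÷ 2 = 12 remainder 0
12 ÷ 2 = 6 remainder 0
6 ÷ 2 = 3 remainder 0
3 ÷ 2 = 1 remainder 1
1 ÷ 2 = 0 remainder 1
Reading remainders bottom to top: 11000010110100001110



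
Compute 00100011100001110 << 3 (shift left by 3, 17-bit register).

Original: 00100011100001110 (decimal 18190)
Shift left by 3 positions
Append 3 zeros on the right and drop the 3 high bits that overflow the 17-bit width
Result: 00011100001110000 (decimal 14448)
Equivalent: 18190 << 3 = 18190 × 2^3 = 145520, truncated to 17 bits = 14448



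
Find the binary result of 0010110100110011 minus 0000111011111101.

Method 1 - Direct subtraction (column by column from the right: bit − bit − borrow-in; if negative, add 2 and borrow 1 from the next column):
borrow: 0011110111111000
        0010110100110011
-       0000111011111101
------------------------
        0001111000110110

Method 2 - Add two's complement:
Two's complement of 0000111011111101: invert → 1111000100000010, add 1 → 1111000100000011
  0010110100110011
+ 1111000100000011
------------------
 10001111000110110  (end carry out of the top bit = 1)
Discarding the end carry: 0001111000110110
Decimal check:
  0010110100110011 = 8192 + 2048 + 1024 + 256 + 32 + 16 + 2 + 1 = 11571
  0000111011111101 = 2048 + 1024 + 512 + 128 + 64 + 32 + 16 + 8 + 4 + 1 = 3837
  11571 - 3837 = 7734, and 0001111000110110 = 4096 + 2048 + 1024 + 512 + 32 + 16 + 4 + 2 = 7734 ✓



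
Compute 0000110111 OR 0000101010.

OR: 1 when either bit is 1
  0000110111
| 0000101010
------------
  0000111111
Decimal: 55 | 42 = 63



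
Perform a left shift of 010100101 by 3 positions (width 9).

Original: 010100101 (decimal 165)
Shift left by 3 positions
Append 3 zeros on the right and drop the 3 high bits that overflow the 9-bit width
Result: 100101000 (decimal 296)
Equivalent: 165 << 3 = 165 × 2^3 = 1320, truncated to 9 bits = 296



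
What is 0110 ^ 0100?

XOR: 1 when bits differ
  0110
^ 0100
------
  0010
Decimal: 6 ^ 4 = 2



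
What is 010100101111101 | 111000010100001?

OR: 1 when either bit is 1
  010100101111101
| 111000010100001
-----------------
  111100111111101
Decimal: 10621 | 28833 = 31229



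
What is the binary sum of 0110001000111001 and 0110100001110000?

Add column by column from the right: bit + bit + carry-in; write the sum mod 2, carry 1 when the sum is 2 or 3.
carry:  1100000011100000
        0110001000111001
+       0110100001110000
------------------------
       01100101010101001
(the carry out of the leftmost column, 0, becomes the leading bit)
Decimal check:
  0110001000111001 = 16384 + 8192 + 512 + 32 + 16 + 8 + 1 = 25145
  0110100001110000 = 16384 + 8192 + 2048 + 64 + 32 + 16 = 26736
  25145 + 26736 = 51881, and 01100101010101001 = 32768 + 16384 + 2048 + 512 + 128 + 32 + 8 + 1 = 51881 ✓



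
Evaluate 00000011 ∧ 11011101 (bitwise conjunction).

AND: 1 only when both bits are 1
  00000011
& 11011101
----------
  00000001
Decimal: 3 & 221 = 1



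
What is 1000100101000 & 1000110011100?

AND: 1 only when both bits are 1
  1000100101000
& 1000110011100
---------------
  1000100001000
Decimal: 4392 & 4508 = 4360



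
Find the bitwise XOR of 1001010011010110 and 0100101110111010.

XOR: 1 when bits differ
  1001010011010110
^ 0100101110111010
------------------
  1101111101101100
Decimal: 38102 ^ 19386 = 57196



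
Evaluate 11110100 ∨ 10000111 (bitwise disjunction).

OR: 1 when either bit is 1
  11110100
| 10000111
----------
  11110111
Decimal: 244 | 135 = 247



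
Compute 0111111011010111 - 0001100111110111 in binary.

Method 1 - Direct subtraction (column by column from the right: bit − bit − borrow-in; if negative, add 2 and borrow 1 from the next column):
borrow: 0000001111000000
        0111111011010111
-       0001100111110111
------------------------
        0110010011100000

Method 2 - Add two's complement:
Two's complement of 0001100111110111: invert → 1110011000001000, add 1 → 1110011000001001
  0111111011010111
+ 1110011000001001
------------------
 10110010011100000  (end carry out of the top bit = 1)
Discarding the end carry: 0110010011100000
Decimal check:
  0111111011010111 = 16384 + 8192 + 4096 + 2048 + 1024 + 512 + 128 + 64 + 16 + 4 + 2 + 1 = 32471
  0001100111110111 = 4096 + 2048 + 256 + 128 + 64 + 32 + 16 + 4 + 2 + 1 = 6647
  32471 - 6647 = 25824, and 0110010011100000 = 16384 + 8192 + 1024 + 128 + 64 + 32 = 25824 ✓



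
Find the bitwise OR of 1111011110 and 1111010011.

OR: 1 when either bit is 1
  1111011110
| 1111010011
------------
  1111011111
Decimal: 990 | 979 = 991



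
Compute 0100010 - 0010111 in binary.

Method 1 - Direct subtraction (column by column from the right: bit − bit − borrow-in; if negative, add 2 and borrow 1 from the next column):
borrow: 0111110
        0100010
-       0010111
---------------
        0001011

Method 2 - Add two's complement:
Two's complement of 0010111: invert → 1101000, add 1 → 1101001
  0100010
+ 1101001
---------
 10001011  (end carry out of the top bit = 1)
Discarding the end carry: 0001011
Decimal check:
  0100010 = 32 + 2 = 34
  0010111 = 16 + 4 + 2 + 1 = 23
  34 - 23 = 11, and 0001011 = 8 + 2 + 1 = 11 ✓



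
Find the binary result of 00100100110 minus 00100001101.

Method 1 - Direct subtraction (column by column from the right: bit − bit − borrow-in; if negative, add 2 and borrow 1 from the next column):
borrow: 00000110010
        00100100110
-       00100001101
-------------------
        00000011001

Method 2 - Add two's complement:
Two's complement of 00100001101: invert → 11011110010, add 1 → 11011110011
  00100100110
+ 11011110011
-------------
 100000011001  (end carry out of the top bit = 1)
Discarding the end carry: 00000011001
Decimal check:
  00100100110 = 256 + 32 + 4 + 2 = 294
  00100001101 = 256 + 8 + 4 + 1 = 269
  294 - 269 = 25, and 00000011001 = 16 + 8 + 1 = 25 ✓



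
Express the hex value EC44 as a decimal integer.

Expand by place value (powers of 16):
Digit values: E = 14, C = 12
EC44 = 14 × 16^3 + 12 × 16^2 + 4 × 16^1 + 4 × 16^0
= 14 × 4096 + 12 × 256 + 4 × 16 + 4 × 1
= 57344 + 3072 + 64 + 4
= 60484



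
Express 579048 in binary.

Using repeated division by 2:
579048 ÷ 2 = 289524 remainder 0
289524 ÷ 2 = 144762 remainder 0
144762 ÷ 2 = 72381 remainder 0
72381 ÷ 2 = 36190 remainder 1
36190 ÷ 2 = 18095 remainder 0
18095 ÷ 2 = 9047 remainder 1
9047 ÷ 2 = 4523 remainder 1
4523 ÷ 2 = 2261 remainder 1
2261 ÷ 2 = 1130 remainder 1
1130 ÷ 2 = 565 remainder 0
565 ÷ 2 = 282 remainder 1
282 ÷ 2 = 141 remainder 0
141 ÷ 2 = 70 remainder 1
70 ÷ 2 = 35 remainder 0
35 ÷ 2 = 17 remainder 1
17 ÷ 2 = 8 remainder 1
8 ÷ 2 = 4 remainder 0
4 ÷ 2 = 2 remainder 0
2 ÷ 2 = 1 remainder 0
1 ÷ 2 = 0 remainder 1
Reading remainders bottom to top: 10001101010111101000



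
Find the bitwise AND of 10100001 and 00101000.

AND: 1 only when both bits are 1
  10100001
& 00101000
----------
  00100000
Decimal: 161 & 40 = 32



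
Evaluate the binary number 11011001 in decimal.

Sum of powers of 2 for each 1-bit:
2^0 + 2^3 + 2^4 + 2^6 + 2^7
= 1 + 8 + 16 + 64 + 128
= 217



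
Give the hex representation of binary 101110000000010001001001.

Group into 4-bit nibbles from right:
  1011 = B
  1000 = 8
  0000 = 0
  0100 = 4
  0100 = 4
  1001 = 9
Result: B80449



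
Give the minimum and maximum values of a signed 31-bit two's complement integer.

For 31-bit two's complement:
Minimum: -2^30 = -1073741824
Maximum: 2^30 - 1 = 1073741823



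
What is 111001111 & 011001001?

AND: 1 only when both bits are 1
  111001111
& 011001001
-----------
  011001001
Decimal: 463 & 201 = 201



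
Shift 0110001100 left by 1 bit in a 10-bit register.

Original: 0110001100 (decimal 396)
Shift left by 1 position
Append 1 zero on the right
Result: 1100011000 (decimal 792)
Equivalent: 396 << 1 = 396 × 2^1 = 792



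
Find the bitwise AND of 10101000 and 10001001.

AND: 1 only when both bits are 1
  10101000
& 10001001
----------
  10001000
Decimal: 168 & 137 = 136



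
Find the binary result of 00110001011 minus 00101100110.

Method 1 - Direct subtraction (column by column from the right: bit − bit − borrow-in; if negative, add 2 and borrow 1 from the next column):
borrow: 00011001000
        00110001011
-       00101100110
-------------------
        00000100101

Method 2 - Add two's complement:
Two's complement of 00101100110: invert → 11010011001, add 1 → 11010011010
  00110001011
+ 11010011010
-------------
 100000100101  (end carry out of the top bit = 1)
Discarding the end carry: 00000100101
Decimal check:
  00110001011 = 256 + 128 + 8 + 2 + 1 = 395
  00101100110 = 256 + 64 + 32 + 4 + 2 = 358
  395 - 358 = 37, and 00000100101 = 32 + 4 + 1 = 37 ✓



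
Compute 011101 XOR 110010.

XOR: 1 when bits differ
  011101
^ 110010
--------
  101111
Decimal: 29 ^ 50 = 47



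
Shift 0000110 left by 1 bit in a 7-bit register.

Original: 0000110 (decimal 6)
Shift left by 1 position
Append 1 zero on the right
Result: 0001100 (decimal 12)
Equivalent: 6 << 1 = 6 × 2^1 = 12



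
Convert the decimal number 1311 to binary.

Using repeated division by 2:
1311 ÷ 2 = 655 remainder 1
655 ÷ 2 = 327 remainder 1
327 ÷ 2 = 163 remainder 1
163 ÷ 2 = 81 remainder 1
81 ÷ 2 = 40 remainder 1
40 ÷ 2 = 20 remainder 0
20 ÷ 2 = 10 remainder 0
10 ÷ 2 = 5 remainder 0
5 ÷ 2 = 2 remainder 1
2 ÷ 2 = 1 remainder 0
1 ÷ 2 = 0 remainder 1
Reading remainders bottom to top: 10100011111



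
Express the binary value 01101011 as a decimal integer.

Sum of powers of 2 for each 1-bit:
2^0 + 2^1 + 2^3 + 2^5 + 2^6
= 1 + 2 + 8 + 32 + 64
= 107



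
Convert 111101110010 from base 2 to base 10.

Sum of powers of 2 for each 1-bit:
2^1 + 2^4 + 2^5 + 2^6 + 2^8 + 2^9 + 2^10 + 2^11
= 2 + 16 + 32 + 64 + 256 + 512 + 1024 + 2048
= 3954



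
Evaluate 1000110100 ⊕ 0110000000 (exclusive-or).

XOR: 1 when bits differ
  1000110100
^ 0110000000
------------
  1110110100
Decimal: 564 ^ 384 = 948



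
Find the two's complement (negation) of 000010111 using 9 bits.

Original: 000010111
Step 1 - Invert all bits: 111101000
Step 2 - Add 1: 111101001
Verification: 000010111 + 111101001 = 1000000000; discarding the end carry (carry out of the top bit) leaves the 9-bit value 000000000, as required for x + (-x)



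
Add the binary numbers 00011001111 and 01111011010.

Add column by column from the right: bit + bit + carry-in; write the sum mod 2, carry 1 when the sum is 2 or 3.
carry:  11110111100
        00011001111
+       01111011010
-------------------
       010010101001
(the carry out of the leftmost column, 0, becomes the leading bit)
Decimal check:
  00011001111 = 128 + 64 + 8 + 4 + 2 + 1 = 207
  01111011010 = 512 + 256 + 128 + 64 + 16 + 8 + 2 = 986
  207 + 986 = 1193, and 010010101001 = 1024 + 128 + 32 + 8 + 1 = 1193 ✓



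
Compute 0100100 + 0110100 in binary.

Add column by column from the right: bit + bit + carry-in; write the sum mod 2, carry 1 when the sum is 2 or 3.
carry:  1001000
        0100100
+       0110100
---------------
       01011000
(the carry out of the leftmost column, 0, becomes the leading bit)
Decimal check:
  0100100 = 32 + 4 = 36
  0110100 = 32 + 16 + 4 = 52
  36 + 52 = 88, and 01011000 = 64 + 16 + 8 = 88 ✓



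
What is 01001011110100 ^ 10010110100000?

XOR: 1 when bits differ
  01001011110100
^ 10010110100000
----------------
  11011101010100
Decimal: 4852 ^ 9632 = 14164



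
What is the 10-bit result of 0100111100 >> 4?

Original: 0100111100 (decimal 316)
Shift right by 4 positions
Drop the 4 low bits; fill with zeros on the left
Result: 0000010011 (decimal 19)
Equivalent: 316 >> 4 = 316 ÷ 2^4 = 19



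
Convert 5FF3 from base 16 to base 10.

Expand by place value (powers of 16):
Digit values: F = 15
5FF3 = 5 × 16^3 + 15 × 16^2 + 15 × 16^1 + 3 × 16^0
= 5 × 4096 + 15 × 256 + 15 × 16 + 3 × 1
= 20480 + 3840 + 240 + 3
= 24563



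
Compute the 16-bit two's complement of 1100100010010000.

Original (sign bit 1, negative): 1100100010010000
Step 1 - Invert all bits: 0011011101101111
Step 2 - Add 1: 0011011101110000
Verification: 1100100010010000 + 0011011101110000 = 10000000000000000; discarding the end carry (carry out of the top bit) leaves the 16-bit value 0000000000000000, as required for x + (-x)



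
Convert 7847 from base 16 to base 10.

Expand by place value (powers of 16):
7847 = 7 × 16^3 + 8 × 16^2 + 4 × 16^1 + 7 × 16^0
= 7 × 4096 + 8 × 256 + 4 × 16 + 7 × 1
= 28672 + 2048 + 64 + 7
= 30791



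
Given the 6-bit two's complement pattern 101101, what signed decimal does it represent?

Binary: 101101
Sign bit: 1 (negative)
Invert: 010010
Add 1:  010011
Magnitude: 010011 = 16 + 2 + 1 = 19
Value: -19



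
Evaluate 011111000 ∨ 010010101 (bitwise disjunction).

OR: 1 when either bit is 1
  011111000
| 010010101
-----------
  011111101
Decimal: 248 | 149 = 253



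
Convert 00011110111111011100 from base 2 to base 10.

Sum of powers of 2 for each 1-bit:
2^2 + 2^3 + 2^4 + 2^6 + 2^7 + 2^8 + 2^9 + 2^10 + 2^11 + 2^13 + 2^14 + 2^15 + 2^16
= 4 + 8 + 16 + 64 + 128 + 256 + 512 + 1024 + 2048 + 8192 + 16384 + 32768 + 65536
= 126940



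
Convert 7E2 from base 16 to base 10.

Expand by place value (powers of 16):
Digit values: E = 14
7E2 = 7 × 16^2 + 14 × 16^1 + 2 × 16^0
= 7 × 256 + 14 × 16 + 2 × 1
= 1792 + 224 + 2
= 2018



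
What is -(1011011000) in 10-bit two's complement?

Original (sign bit 1, negative): 1011011000
Step 1 - Invert all bits: 0100100111
Step 2 - Add 1: 0100101000
Verification: 1011011000 + 0100101000 = 10000000000; discarding the end carry (carry out of the top bit) leaves the 10-bit value 0000000000, as required for x + (-x)



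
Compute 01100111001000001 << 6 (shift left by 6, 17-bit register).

Original: 01100111001000001 (decimal 52801)
Shift left by 6 positions
Append 6 zeros on the right and drop the 6 high bits that overflow the 17-bit width
Result: 11001000001000000 (decimal 102464)
Equivalent: 52801 << 6 = 52801 × 2^6 = 3379264, truncated to 17 bits = 102464



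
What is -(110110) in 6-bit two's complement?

Original (sign bit 1, negative): 110110
Step 1 - Invert all bits: 001001
Step 2 - Add 1: 001010
Verification: 110110 + 001010 = 1000000; discarding the end carry (carry out of the top bit) leaves the 6-bit value 000000, as required for x + (-x)



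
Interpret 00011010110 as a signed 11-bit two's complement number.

Binary: 00011010110
Sign bit: 0 (non-negative)
Read directly as an unsigned value:
00011010110 = 128 + 64 + 16 + 4 + 2 = 214
Value: 214



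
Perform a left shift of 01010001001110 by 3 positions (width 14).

Original: 01010001001110 (decimal 5198)
Shift left by 3 positions
Append 3 zeros on the right and drop the 3 high bits that overflow the 14-bit width
Result: 10001001110000 (decimal 8816)
Equivalent: 5198 << 3 = 5198 × 2^3 = 41584, truncated to 14 bits = 8816



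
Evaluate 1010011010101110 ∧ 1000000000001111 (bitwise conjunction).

AND: 1 only when both bits are 1
  1010011010101110
& 1000000000001111
------------------
  1000000000001110
Decimal: 42670 & 32783 = 32782



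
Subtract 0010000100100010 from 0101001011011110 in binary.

Method 1 - Direct subtraction (column by column from the right: bit − bit − borrow-in; if negative, add 2 and borrow 1 from the next column):
borrow: 0100001001000000
        0101001011011110
-       0010000100100010
------------------------
        0011000110111100

Method 2 - Add two's complement:
Two's complement of 0010000100100010: invert → 1101111011011101, add 1 → 1101111011011110
  0101001011011110
+ 1101111011011110
------------------
 10011000110111100  (end carry out of the top bit = 1)
Discarding the end carry: 0011000110111100
Decimal check:
  0101001011011110 = 16384 + 4096 + 512 + 128 + 64 + 16 + 8 + 4 + 2 = 21214
  0010000100100010 = 8192 + 256 + 32 + 2 = 8482
  21214 - 8482 = 12732, and 0011000110111100 = 8192 + 4096 + 256 + 128 + 32 + 16 + 8 + 4 = 12732 ✓



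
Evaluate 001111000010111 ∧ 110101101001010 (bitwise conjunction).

AND: 1 only when both bits are 1
  001111000010111
& 110101101001010
-----------------
  000101000000010
Decimal: 7703 & 27466 = 2562



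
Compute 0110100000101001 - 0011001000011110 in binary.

Method 1 - Direct subtraction (column by column from the right: bit − bit − borrow-in; if negative, add 2 and borrow 1 from the next column):
borrow: 0110110000111100
        0110100000101001
-       0011001000011110
------------------------
        0011011000001011

Method 2 - Add two's complement:
Two's complement of 0011001000011110: invert → 1100110111100001, add 1 → 1100110111100010
  0110100000101001
+ 1100110111100010
------------------
 10011011000001011  (end carry out of the top bit = 1)
Discarding the end carry: 0011011000001011
Decimal check:
  0110100000101001 = 16384 + 8192 + 2048 + 32 + 8 + 1 = 26665
  0011001000011110 = 8192 + 4096 + 512 + 16 + 8 + 4 + 2 = 12830
  26665 - 12830 = 13835, and 0011011000001011 = 8192 + 4096 + 1024 + 512 + 8 + 2 + 1 = 13835 ✓



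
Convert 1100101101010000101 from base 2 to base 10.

Sum of powers of 2 for each 1-bit:
2^0 + 2^2 + 2^7 + 2^9 + 2^11 + 2^12 + 2^14 + 2^17 + 2^18
= 1 + 4 + 128 + 512 + 2048 + 4096 + 16384 + 131072 + 262144
= 416389



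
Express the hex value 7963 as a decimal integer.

Expand by place value (powers of 16):
7963 = 7 × 16^3 + 9 × 16^2 + 6 × 16^1 + 3 × 16^0
= 7 × 4096 + 9 × 256 + 6 × 16 + 3 × 1
= 28672 + 2304 + 96 + 3
= 31075



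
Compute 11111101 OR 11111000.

OR: 1 when either bit is 1
  11111101
| 11111000
----------
  11111101
Decimal: 253 | 248 = 253



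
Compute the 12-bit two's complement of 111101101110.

Original (sign bit 1, negative): 111101101110
Step 1 - Invert all bits: 000010010001
Step 2 - Add 1: 000010010010
Verification: 111101101110 + 000010010010 = 1000000000000; discarding the end carry (carry out of the top bit) leaves the 12-bit value 000000000000, as required for x + (-x)



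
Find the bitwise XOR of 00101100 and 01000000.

XOR: 1 when bits differ
  00101100
^ 01000000
----------
  01101100
Decimal: 44 ^ 64 = 108



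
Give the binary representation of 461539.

Using repeated division by 2:
461539 ÷ 2 = 230769 remainder 1
230769 ÷ 2 = 115384 remainder 1
115384 ÷ 2 = 57692 remainder 0
57692 ÷ 2 = 28846 remainder 0
28846 ÷ 2 = 14423 remainder 0
14423 ÷ 2 = 7211 remainder 1
7211 ÷ 2 = 3605 remainder 1
3605 ÷ 2 = 1802 remainder 1
1802 ÷ 2 = 901 remainder 0
901 ÷ 2 = 450 remainder 1
450 ÷ 2 = 225 remainder 0
225 ÷ 2 = 112 remainder 1
112 ÷ 2 = 56 remainder 0
56 ÷ 2 = 28 remainder 0
28 ÷ 2 = 14 remainder 0
14 ÷ 2 = 7 remainder 0
7 ÷ 2 = 3 remainder 1
3 ÷ 2 = 1 remainder 1
1 ÷ 2 = 0 remainder 1
Reading remainders bottom to top: 1110000101011100011



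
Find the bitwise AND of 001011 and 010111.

AND: 1 only when both bits are 1
  001011
& 010111
--------
  000011
Decimal: 11 & 23 = 3



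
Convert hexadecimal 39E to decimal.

Expand by place value (powers of 16):
Digit values: E = 14
39E = 3 × 16^2 + 9 × 16^1 + 14 × 16^0
= 3 × 256 + 9 × 16 + 14 × 1
= 768 + 144 + 14
= 926



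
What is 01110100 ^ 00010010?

XOR: 1 when bits differ
  01110100
^ 00010010
----------
  01100110
Decimal: 116 ^ 18 = 102



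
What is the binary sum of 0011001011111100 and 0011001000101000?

Add column by column from the right: bit + bit + carry-in; write the sum mod 2, carry 1 when the sum is 2 or 3.
carry:  0110010111110000
        0011001011111100
+       0011001000101000
------------------------
       00110010100100100
(the carry out of the leftmost column, 0, becomes the leading bit)
Decimal check:
  0011001011111100 = 8192 + 4096 + 512 + 128 + 64 + 32 + 16 + 8 + 4 = 13052
  0011001000101000 = 8192 + 4096 + 512 + 32 + 8 = 12840
  13052 + 12840 = 25892, and 00110010100100100 = 16384 + 8192 + 1024 + 256 + 32 + 4 = 25892 ✓



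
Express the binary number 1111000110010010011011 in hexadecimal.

Group into 4-bit nibbles from right:
  0011 = 3
  1100 = C
  0110 = 6
  0100 = 4
  1001 = 9
  1011 = B
Result: 3C649B



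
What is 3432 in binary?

Using repeated division by 2:
3432 ÷ 2 = 1716 remainder 0
1716 ÷ 2 = 858 remainder 0
858 ÷ 2 = 429 remainder 0
429 ÷ 2 = 214 remainder 1
214 ÷ 2 = 107 remainder 0
107 ÷ 2 = 53 remainder 1
53 ÷ 2 = 26 remainder 1
26 ÷ 2 = 13 remainder 0
13 ÷ 2 = 6 remainder 1
6 ÷ 2 = 3 remainder 0
3 ÷ 2 = 1 remainder 1
1 ÷ 2 = 0 remainder 1
Reading remainders bottom to top: 110101101000



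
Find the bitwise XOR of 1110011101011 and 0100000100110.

XOR: 1 when bits differ
  1110011101011
^ 0100000100110
---------------
  1010011001101
Decimal: 7403 ^ 2086 = 5325



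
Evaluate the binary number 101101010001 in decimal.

Sum of powers of 2 for each 1-bit:
2^0 + 2^4 + 2^6 + 2^8 + 2^9 + 2^11
= 1 + 16 + 64 + 256 + 512 + 2048
= 2897



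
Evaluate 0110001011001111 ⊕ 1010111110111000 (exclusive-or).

XOR: 1 when bits differ
  0110001011001111
^ 1010111110111000
------------------
  1100110101110111
Decimal: 25295 ^ 44984 = 52599



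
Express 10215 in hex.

Using repeated division by 16 (digits 10–15 are A–F):
10215 ÷ 16 = 638 remainder 7
638 ÷ 16 = 39 remainder 14 (E)
39 ÷ 16 = 2 remainder 7
2 ÷ 16 = 0 remainder 2
Reading remainders bottom to top: 27E7



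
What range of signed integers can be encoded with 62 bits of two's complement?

For 62-bit two's complement:
Minimum: -2^61 = -2305843009213693952
Maximum: 2^61 - 1 = 2305843009213693951



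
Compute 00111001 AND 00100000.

AND: 1 only when both bits are 1
  00111001
& 00100000
----------
  00100000
Decimal: 57 & 32 = 32



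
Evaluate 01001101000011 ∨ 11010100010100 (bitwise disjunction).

OR: 1 when either bit is 1
  01001101000011
| 11010100010100
----------------
  11011101010111
Decimal: 4931 | 13588 = 14167



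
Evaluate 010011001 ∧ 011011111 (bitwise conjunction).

AND: 1 only when both bits are 1
  010011001
& 011011111
-----------
  010011001
Decimal: 153 & 223 = 153



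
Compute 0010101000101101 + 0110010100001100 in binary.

Add column by column from the right: bit + bit + carry-in; write the sum mod 2, carry 1 when the sum is 2 or 3.
carry:  1100000000011000
        0010101000101101
+       0110010100001100
------------------------
       01000111100111001
(the carry out of the leftmost column, 0, becomes the leading bit)
Decimal check:
  0010101000101101 = 8192 + 2048 + 512 + 32 + 8 + 4 + 1 = 10797
  0110010100001100 = 16384 + 8192 + 1024 + 256 + 8 + 4 = 25868
  10797 + 25868 = 36665, and 01000111100111001 = 32768 + 2048 + 1024 + 512 + 256 + 32 + 16 + 8 + 1 = 36665 ✓



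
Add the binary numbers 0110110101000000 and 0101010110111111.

Add column by column from the right: bit + bit + carry-in; write the sum mod 2, carry 1 when the sum is 2 or 3.
carry:  1111101000000000
        0110110101000000
+       0101010110111111
------------------------
       01100001011111111
(the carry out of the leftmost column, 0, becomes the leading bit)
Decimal check:
  0110110101000000 = 16384 + 8192 + 2048 + 1024 + 256 + 64 = 27968
  0101010110111111 = 16384 + 4096 + 1024 + 256 + 128 + 32 + 16 + 8 + 4 + 2 + 1 = 21951
  27968 + 21951 = 49919, and 01100001011111111 = 32768 + 16384 + 512 + 128 + 64 + 32 + 16 + 8 + 4 + 2 + 1 = 49919 ✓



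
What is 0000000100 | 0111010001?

OR: 1 when either bit is 1
  0000000100
| 0111010001
------------
  0111010101
Decimal: 4 | 465 = 469



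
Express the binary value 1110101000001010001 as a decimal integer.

Sum of powers of 2 for each 1-bit:
2^0 + 2^4 + 2^6 + 2^12 + 2^14 + 2^16 + 2^17 + 2^18
= 1 + 16 + 64 + 4096 + 16384 + 65536 + 131072 + 262144
= 479313



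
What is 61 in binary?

Using repeated division by 2:
61 ÷ 2 = 30 remainder 1
30 ÷ 2 = 15 remainder 0
15 ÷ 2 = 7 remainder 1
7 ÷ 2 = 3 remainder 1
3 ÷ 2 = 1 remainder 1
1 ÷ 2 = 0 remainder 1
Reading remainders bottom to top: 111101



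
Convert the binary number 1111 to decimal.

Sum of powers of 2 for each 1-bit:
2^0 + 2^1 + 2^2 + 2^3
= 1 + 2 + 4 + 8
= 15



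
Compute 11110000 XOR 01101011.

XOR: 1 when bits differ
  11110000
^ 01101011
----------
  10011011
Decimal: 240 ^ 107 = 155



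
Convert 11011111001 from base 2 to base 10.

Sum of powers of 2 for each 1-bit:
2^0 + 2^3 + 2^4 + 2^5 + 2^6 + 2^7 + 2^9 + 2^10
= 1 + 8 + 16 + 32 + 64 + 128 + 512 + 1024
= 1785



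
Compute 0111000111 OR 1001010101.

OR: 1 when either bit is 1
  0111000111
| 1001010101
------------
  1111010111
Decimal: 455 | 597 = 983



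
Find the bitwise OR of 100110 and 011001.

OR: 1 when either bit is 1
  100110
| 011001
--------
  111111
Decimal: 38 | 25 = 63



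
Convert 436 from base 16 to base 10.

Expand by place value (powers of 16):
436 = 4 × 16^2 + 3 × 16^1 + 6 × 16^0
= 4 × 256 + 3 × 16 + 6 × 1
= 1024 + 48 + 6
= 1078



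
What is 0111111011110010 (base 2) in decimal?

Sum of powers of 2 for each 1-bit:
2^1 + 2^4 + 2^5 + 2^6 + 2^7 + 2^9 + 2^10 + 2^11 + 2^12 + 2^13 + 2^14
= 2 + 16 + 32 + 64 + 128 + 512 + 1024 + 2048 + 4096 + 8192 + 16384
= 32498



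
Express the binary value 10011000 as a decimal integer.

Sum of powers of 2 for each 1-bit:
2^3 + 2^4 + 2^7
= 8 + 16 + 128
= 152



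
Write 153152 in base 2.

Using repeated division by 2:
153152 ÷ 2 = 76576 remainder 0
76576 ÷ 2 = 38288 remainder 0
38288 ÷ 2 = 19144 remainder 0
19144 ÷ 2 = 9572 remainder 0
9572 ÷ 2 = 4786 remainder 0
4786 ÷ 2 = 2393 remainder 0
2393 ÷ 2 = 1196 remainder 1
1196 ÷ 2 = 598 remainder 0
598 ÷ 2 = 299 remainder 0
299 ÷ 2 = 149 remainder 1
149 ÷ 2 = 74 remainder 1
74 ÷ 2 = 37 remainder 0
37 ÷ 2 = 18 remainder 1
18 ÷ 2 = 9 remainder 0
9 ÷ 2 = 4 remainder 1
4 ÷ 2 = 2 remainder 0
2 ÷ 2 = 1 remainder 0
1 ÷ 2 = 0 remainder 1
Reading remainders bottom to top: 100101011001000000



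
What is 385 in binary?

Using repeated division by 2:
385 ÷ 2 = 192 remainder 1
192 ÷ 2 = 96 remainder 0
96 ÷ 2 = 48 remainder 0
48 ÷ 2 = 24 remainder 0
24 ÷ 2 = 12 remainder 0
12 ÷ 2 = 6 remainder 0
6 ÷ 2 = 3 remainder 0
3 ÷ 2 = 1 remainder 1
1 ÷ 2 = 0 remainder 1
Reading remainders bottom to top: 110000001



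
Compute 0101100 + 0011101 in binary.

Add column by column from the right: bit + bit + carry-in; write the sum mod 2, carry 1 when the sum is 2 or 3.
carry:  1111000
        0101100
+       0011101
---------------
       01001001
(the carry out of the leftmost column, 0, becomes the leading bit)
Decimal check:
  0101100 = 32 + 8 + 4 = 44
  0011101 = 16 + 8 + 4 + 1 = 29
  44 + 29 = 73, and 01001001 = 64 + 8 + 1 = 73 ✓



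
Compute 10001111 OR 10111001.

OR: 1 when either bit is 1
  10001111
| 10111001
----------
  10111111
Decimal: 143 | 185 = 191



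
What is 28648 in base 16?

Using repeated division by 16 (digits 10–15 are A–F):
28648 ÷ 16 = 1790 remainder 8
1790 ÷ 16 = 111 remainder 14 (E)
111 ÷ 16 = 6 remainder 15 (F)
6 ÷ 16 = 0 remainder 6
Reading remainders bottom to top: 6FE8



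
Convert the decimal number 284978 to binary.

Using repeated division by 2:
284978 ÷ 2 = 142489 remainder 0
142489 ÷ 2 = 71244 remainder 1
71244 ÷ 2 = 35622 remainder 0
35622 ÷ 2 = 17811 remainder 0
17811 ÷ 2 = 8905 remainder 1
8905 ÷ 2 = 4452 remainder 1
4452 ÷ 2 = 2226 remainder 0
2226 ÷ 2 = 1113 remainder 0
1113 ÷ 2 = 556 remainder 1
556 ÷ 2 = 278 remainder 0
278 ÷ 2 = 139 remainder 0
139 ÷ 2 = 69 remainder 1
69 ÷ 2 = 34 remainder 1
34 ÷ 2 = 17 remainder 0
17 ÷ 2 = 8 remainder 1
8 ÷ 2 = 4 remainder 0
4 ÷ 2 = 2 remainder 0
2 ÷ 2 = 1 remainder 0
1 ÷ 2 = 0 remainder 1
Reading remainders bottom to top: 1000101100100110010



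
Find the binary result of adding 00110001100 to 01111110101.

Add column by column from the right: bit + bit + carry-in; write the sum mod 2, carry 1 when the sum is 2 or 3.
carry:  11111111000
        00110001100
+       01111110101
-------------------
       010110000001
(the carry out of the leftmost column, 0, becomes the leading bit)
Decimal check:
  00110001100 = 256 + 128 + 8 + 4 = 396
  01111110101 = 512 + 256 + 128 + 64 + 32 + 16 + 4 + 1 = 1013
  396 + 1013 = 1409, and 010110000001 = 1024 + 256 + 128 + 1 = 1409 ✓



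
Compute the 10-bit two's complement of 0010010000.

Original: 0010010000
Step 1 - Invert all bits: 1101101111
Step 2 - Add 1: 1101110000
Verification: 0010010000 + 1101110000 = 10000000000; discarding the end carry (carry out of the top bit) leaves the 10-bit value 0000000000, as required for x + (-x)



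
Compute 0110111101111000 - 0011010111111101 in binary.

Method 1 - Direct subtraction (column by column from the right: bit − bit − borrow-in; if negative, add 2 and borrow 1 from the next column):
borrow: 0110001111111110
        0110111101111000
-       0011010111111101
------------------------
        0011100101111011

Method 2 - Add two's complement:
Two's complement of 0011010111111101: invert → 1100101000000010, add 1 → 1100101000000011
  0110111101111000
+ 1100101000000011
------------------
 10011100101111011  (end carry out of the top bit = 1)
Discarding the end carry: 0011100101111011
Decimal check:
  0110111101111000 = 16384 + 8192 + 2048 + 1024 + 512 + 256 + 64 + 32 + 16 + 8 = 28536
  0011010111111101 = 8192 + 4096 + 1024 + 256 + 128 + 64 + 32 + 16 + 8 + 4 + 1 = 13821
  28536 - 13821 = 14715, and 0011100101111011 = 8192 + 4096 + 2048 + 256 + 64 + 32 + 16 + 8 + 2 + 1 = 14715 ✓



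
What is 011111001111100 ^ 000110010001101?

XOR: 1 when bits differ
  011111001111100
^ 000110010001101
-----------------
  011001011110001
Decimal: 15996 ^ 3213 = 13041



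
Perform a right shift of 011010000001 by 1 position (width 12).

Original: 011010000001 (decimal 1665)
Shift right by 1 position
Drop the 1 low bit; fill with zero on the left
Result: 001101000000 (decimal 832)
Equivalent: 1665 >> 1 = 1665 ÷ 2^1 = 832



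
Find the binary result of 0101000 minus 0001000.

Method 1 - Direct subtraction (column by column from the right: bit − bit − borrow-in; if negative, add 2 and borrow 1 from the next column):
borrow: 0000000
        0101000
-       0001000
---------------
        0100000

Method 2 - Add two's complement:
Two's complement of 0001000: invert → 1110111, add 1 → 1111000
  0101000
+ 1111000
---------
 10100000  (end carry out of the top bit = 1)
Discarding the end carry: 0100000
Decimal check:
  0101000 = 32 + 8 = 40
  0001000 = 8
  40 - 8 = 32, and 0100000 = 32 ✓



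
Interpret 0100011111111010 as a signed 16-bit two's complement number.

Binary: 0100011111111010
Sign bit: 0 (non-negative)
Read directly as an unsigned value:
0100011111111010 = 16384 + 1024 + 512 + 256 + 128 + 64 + 32 + 16 + 8 + 2 = 18426
Value: 18426



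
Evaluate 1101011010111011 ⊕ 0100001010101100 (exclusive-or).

XOR: 1 when bits differ
  1101011010111011
^ 0100001010101100
------------------
  1001010000010111
Decimal: 54971 ^ 17068 = 37911



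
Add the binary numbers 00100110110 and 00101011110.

Add column by column from the right: bit + bit + carry-in; write the sum mod 2, carry 1 when the sum is 2 or 3.
carry:  01011111100
        00100110110
+       00101011110
-------------------
       001010010100
(the carry out of the leftmost column, 0, becomes the leading bit)
Decimal check:
  00100110110 = 256 + 32 + 16 + 4 + 2 = 310
  00101011110 = 256 + 64 + 16 + 8 + 4 + 2 = 350
  310 + 350 = 660, and 001010010100 = 512 + 128 + 16 + 4 = 660 ✓



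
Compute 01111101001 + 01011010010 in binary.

Add column by column from the right: bit + bit + carry-in; write the sum mod 2, carry 1 when the sum is 2 or 3.
carry:  11110000000
        01111101001
+       01011010010
-------------------
       011010111011
(the carry out of the leftmost column, 0, becomes the leading bit)
Decimal check:
  01111101001 = 512 + 256 + 128 + 64 + 32 + 8 + 1 = 1001
  01011010010 = 512 + 128 + 64 + 16 + 2 = 722
  1001 + 722 = 1723, and 011010111011 = 1024 + 512 + 128 + 32 + 16 + 8 + 2 + 1 = 1723 ✓



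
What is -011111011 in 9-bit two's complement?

Original: 011111011
Step 1 - Invert all bits: 100000100
Step 2 - Add 1: 100000101
Verification: 011111011 + 100000101 = 1000000000; discarding the end carry (carry out of the top bit) leaves the 9-bit value 000000000, as required for x + (-x)

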